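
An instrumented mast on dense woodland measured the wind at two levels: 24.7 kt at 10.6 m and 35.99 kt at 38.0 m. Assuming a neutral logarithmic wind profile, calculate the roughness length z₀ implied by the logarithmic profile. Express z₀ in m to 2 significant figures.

Log law: V(z) ∝ ln(z/z₀). With r = V₁/V₂ = 24.7/35.99 = 0.68630,
r · ln(z₂/z₀) = ln(z₁/z₀) ⇒ ln z₀ = (ln z₁ − r·ln z₂)/(1 − r)
ln z₀ = (2.36085 − 0.68630×3.63759) / 0.31370 = -0.4324
z₀ = exp(-0.4324) = 0.6490 m

z₀ ≈ 0.65 m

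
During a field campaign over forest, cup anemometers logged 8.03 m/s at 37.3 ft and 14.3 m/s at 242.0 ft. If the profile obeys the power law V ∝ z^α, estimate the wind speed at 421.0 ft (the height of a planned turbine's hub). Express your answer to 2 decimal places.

First find α: α = ln(V₂/V₁)/ln(z₂/z₁) = ln(14.3/8.03)/ln(242.0/37.3) = 0.57708/1.86994 = 0.3086
Extrapolate from 242.0 ft to 421.0 ft: V₃ = 14.3 × (421.0/242.0)^0.3086 = 14.3 × 1.1863 = 16.9647 m/s

16.96 m/s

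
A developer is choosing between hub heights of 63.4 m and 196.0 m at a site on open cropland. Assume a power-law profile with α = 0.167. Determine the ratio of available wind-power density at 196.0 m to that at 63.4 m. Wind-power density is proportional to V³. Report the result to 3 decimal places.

Speed ratio: V_B/V_A = (z_B/z_A)^α = (196.0/63.4)^0.167 = (3.0915)^0.167 = 1.20742
Power-density ratio: P_B/P_A = (V_B/V_A)³ = (1.20742)³ = 1.76025

1.760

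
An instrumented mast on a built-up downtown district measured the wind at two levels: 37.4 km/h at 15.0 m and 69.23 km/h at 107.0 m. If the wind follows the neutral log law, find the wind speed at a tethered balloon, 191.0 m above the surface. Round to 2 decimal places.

Log law: V ∝ ln(z/z₀). From the pair, with r = V₁/V₂ = 0.54023,
ln z₀ = (ln z₁ − r·ln z₂)/(1 − r) = (2.7081 − 0.54023×4.6728)/0.45977 = 0.3995 → z₀ = 1.491 m
V₃ = V₁ · ln(z₃/z₀)/ln(z₁/z₀) = 37.4 × 4.8528/2.3086 = 78.6172 km/h

78.62 km/h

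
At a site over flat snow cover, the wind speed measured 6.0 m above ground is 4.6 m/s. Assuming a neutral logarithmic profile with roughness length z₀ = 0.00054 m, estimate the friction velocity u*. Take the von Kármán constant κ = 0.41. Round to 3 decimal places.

u* ≈ 0.202 m/s

Log law: V(z) = (u*/κ) · ln(z/z₀) ⇒ u* = κ · V / ln(z/z₀)
u* = 0.41 × 4.6 / ln(6.0/0.00054) = 0.41 × 4.6 / 9.3157
   = 1.8860 / 9.3157 = 0.2025 m/s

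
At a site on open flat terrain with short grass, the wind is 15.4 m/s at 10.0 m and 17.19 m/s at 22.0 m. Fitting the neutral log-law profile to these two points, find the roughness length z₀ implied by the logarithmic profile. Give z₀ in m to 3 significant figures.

Log law: V(z) ∝ ln(z/z₀). With r = V₁/V₂ = 15.4/17.19 = 0.89587,
r · ln(z₂/z₀) = ln(z₁/z₀) ⇒ ln z₀ = (ln z₁ − r·ln z₂)/(1 − r)
ln z₀ = (2.30259 − 0.89587×3.09104) / 0.10413 = -4.4808
z₀ = exp(-4.4808) = 0.01132 m

z₀ ≈ 0.0113 m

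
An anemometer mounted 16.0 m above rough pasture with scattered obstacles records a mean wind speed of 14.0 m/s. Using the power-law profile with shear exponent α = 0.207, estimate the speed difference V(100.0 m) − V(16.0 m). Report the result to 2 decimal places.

Power law: V₂ = V₁ · (z₂/z₁)^α = 14.0 × (6.2500)^0.207 = 20.4586 m/s
ΔV = 20.4586 − 14.0 = 6.4586 m/s

6.46 m/s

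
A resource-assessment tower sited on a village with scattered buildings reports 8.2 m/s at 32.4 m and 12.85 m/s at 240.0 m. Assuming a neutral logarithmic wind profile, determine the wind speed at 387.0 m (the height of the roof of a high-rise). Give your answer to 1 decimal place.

Log law: V ∝ ln(z/z₀). From the pair, with r = V₁/V₂ = 0.63813,
ln z₀ = (ln z₁ − r·ln z₂)/(1 − r) = (3.4782 − 0.63813×5.4806)/0.36187 = -0.0531 → z₀ = 0.9483 m
V₃ = V₁ · ln(z₃/z₀)/ln(z₁/z₀) = 8.2 × 6.0115/3.5313 = 13.9595 m/s

14.0 m/s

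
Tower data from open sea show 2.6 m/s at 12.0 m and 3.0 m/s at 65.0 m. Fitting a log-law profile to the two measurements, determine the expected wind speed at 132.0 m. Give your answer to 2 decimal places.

3.17 m/s

Log law: V ∝ ln(z/z₀). From the pair, with r = V₁/V₂ = 0.86667,
ln z₀ = (ln z₁ − r·ln z₂)/(1 − r) = (2.4849 − 0.86667×4.1744)/0.13333 = -8.4967 → z₀ = 0.0002041 m
V₃ = V₁ · ln(z₃/z₀)/ln(z₁/z₀) = 2.6 × 13.3795/10.9816 = 3.1677 m/s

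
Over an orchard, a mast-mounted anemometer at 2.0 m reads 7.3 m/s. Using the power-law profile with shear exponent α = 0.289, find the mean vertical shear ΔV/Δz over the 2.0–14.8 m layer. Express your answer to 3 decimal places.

Power law: V₂ = V₁ · (z₂/z₁)^α = 7.3 × (7.4000)^0.289 = 13.0176 m/s
ΔV/Δz = (13.0176 − 7.3)/(14.8 − 2.0) = 5.7176/12.8000 = 0.44669 m/s/m

0.447 m/s/m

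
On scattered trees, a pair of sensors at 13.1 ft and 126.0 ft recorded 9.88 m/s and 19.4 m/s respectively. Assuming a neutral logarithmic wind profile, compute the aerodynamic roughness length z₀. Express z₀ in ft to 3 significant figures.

z₀ ≈ 1.25 ft

Log law: V(z) ∝ ln(z/z₀). With r = V₁/V₂ = 9.88/19.4 = 0.50928,
r · ln(z₂/z₀) = ln(z₁/z₀) ⇒ ln z₀ = (ln z₁ − r·ln z₂)/(1 − r)
ln z₀ = (2.57261 − 0.50928×4.83628) / 0.49072 = 0.2233
z₀ = exp(0.2233) = 1.250 ft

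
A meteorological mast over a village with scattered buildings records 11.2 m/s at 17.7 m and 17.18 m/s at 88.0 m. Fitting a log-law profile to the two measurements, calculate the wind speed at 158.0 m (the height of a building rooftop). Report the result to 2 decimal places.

19.36 m/s

Log law: V ∝ ln(z/z₀). From the pair, with r = V₁/V₂ = 0.65192,
ln z₀ = (ln z₁ − r·ln z₂)/(1 − r) = (2.8736 − 0.65192×4.4773)/0.34808 = -0.1302 → z₀ = 0.8780 m
V₃ = V₁ · ln(z₃/z₀)/ln(z₁/z₀) = 11.2 × 5.1928/3.0037 = 19.3623 m/s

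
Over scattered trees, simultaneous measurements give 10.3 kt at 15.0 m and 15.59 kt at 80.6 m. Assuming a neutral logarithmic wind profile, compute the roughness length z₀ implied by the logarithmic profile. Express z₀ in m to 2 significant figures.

z₀ ≈ 0.57 m

Log law: V(z) ∝ ln(z/z₀). With r = V₁/V₂ = 10.3/15.59 = 0.66068,
r · ln(z₂/z₀) = ln(z₁/z₀) ⇒ ln z₀ = (ln z₁ − r·ln z₂)/(1 − r)
ln z₀ = (2.70805 − 0.66068×4.38950) / 0.33932 = -0.5658
z₀ = exp(-0.5658) = 0.5679 m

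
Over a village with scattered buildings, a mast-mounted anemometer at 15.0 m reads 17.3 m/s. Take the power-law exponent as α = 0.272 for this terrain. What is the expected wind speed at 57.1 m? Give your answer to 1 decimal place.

24.9 m/s

Power-law profile: V₂ = V₁ · (z₂/z₁)^α
V₂ = 17.3 × (57.1/15.0)^0.272 = 17.3 × (3.8067)^0.272
    = 17.3 × 1.4385 = 24.8860 m/s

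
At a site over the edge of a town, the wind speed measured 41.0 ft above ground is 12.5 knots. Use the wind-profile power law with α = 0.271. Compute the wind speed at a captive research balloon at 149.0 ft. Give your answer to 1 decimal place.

Power-law profile: V₂ = V₁ · (z₂/z₁)^α
V₂ = 12.5 × (149.0/41.0)^0.271 = 12.5 × (3.6341)^0.271
    = 12.5 × 1.4186 = 17.7329 knots

17.7 knots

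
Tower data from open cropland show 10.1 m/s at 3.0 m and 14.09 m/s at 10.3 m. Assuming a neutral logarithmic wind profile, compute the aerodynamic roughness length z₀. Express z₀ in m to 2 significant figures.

Log law: V(z) ∝ ln(z/z₀). With r = V₁/V₂ = 10.1/14.09 = 0.71682,
r · ln(z₂/z₀) = ln(z₁/z₀) ⇒ ln z₀ = (ln z₁ − r·ln z₂)/(1 − r)
ln z₀ = (1.09861 − 0.71682×2.33214) / 0.28318 = -2.0239
z₀ = exp(-2.0239) = 0.1321 m

z₀ ≈ 0.13 m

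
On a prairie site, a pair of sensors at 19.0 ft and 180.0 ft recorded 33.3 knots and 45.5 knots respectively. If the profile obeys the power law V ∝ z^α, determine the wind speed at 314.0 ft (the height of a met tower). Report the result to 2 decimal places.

First find α: α = ln(V₂/V₁)/ln(z₂/z₁) = ln(45.5/33.3)/ln(180.0/19.0) = 0.31215/2.24852 = 0.1388
Extrapolate from 180.0 ft to 314.0 ft: V₃ = 45.5 × (314.0/180.0)^0.1388 = 45.5 × 1.0803 = 49.1541 knots

49.15 knots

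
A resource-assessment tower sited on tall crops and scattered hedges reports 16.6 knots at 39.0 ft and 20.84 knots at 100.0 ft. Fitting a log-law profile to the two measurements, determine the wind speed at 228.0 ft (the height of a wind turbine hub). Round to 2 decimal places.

Log law: V ∝ ln(z/z₀). From the pair, with r = V₁/V₂ = 0.79655,
ln z₀ = (ln z₁ − r·ln z₂)/(1 − r) = (3.6636 − 0.79655×4.6052)/0.20345 = -0.0229 → z₀ = 0.9773 ft
V₃ = V₁ · ln(z₃/z₀)/ln(z₁/z₀) = 16.6 × 5.4523/3.6865 = 24.5512 knots

24.55 knots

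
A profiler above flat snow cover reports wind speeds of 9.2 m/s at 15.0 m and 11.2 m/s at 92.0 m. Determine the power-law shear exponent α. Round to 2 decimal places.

α ≈ 0.11

Power law: V₂/V₁ = (z₂/z₁)^α ⇒ α = ln(V₂/V₁) / ln(z₂/z₁)
α = ln(11.2/9.2) / ln(92.0/15.0) = ln(1.2174) / ln(6.1333)
  = 0.19671 / 1.81374 = 0.10846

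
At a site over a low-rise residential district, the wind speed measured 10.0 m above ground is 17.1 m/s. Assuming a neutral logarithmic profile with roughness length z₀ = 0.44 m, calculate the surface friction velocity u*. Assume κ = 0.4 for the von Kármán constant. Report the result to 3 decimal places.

Log law: V(z) = (u*/κ) · ln(z/z₀) ⇒ u* = κ · V / ln(z/z₀)
u* = 0.4 × 17.1 / ln(10.0/0.44) = 0.4 × 17.1 / 3.1236
   = 6.8400 / 3.1236 = 2.1898 m/s

u* ≈ 2.190 m/s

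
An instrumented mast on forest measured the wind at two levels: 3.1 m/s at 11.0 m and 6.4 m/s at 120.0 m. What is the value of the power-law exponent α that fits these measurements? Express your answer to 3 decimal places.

Power law: V₂/V₁ = (z₂/z₁)^α ⇒ α = ln(V₂/V₁) / ln(z₂/z₁)
α = ln(6.4/3.1) / ln(120.0/11.0) = ln(2.0645) / ln(10.9091)
  = 0.72490 / 2.38960 = 0.30335

α ≈ 0.303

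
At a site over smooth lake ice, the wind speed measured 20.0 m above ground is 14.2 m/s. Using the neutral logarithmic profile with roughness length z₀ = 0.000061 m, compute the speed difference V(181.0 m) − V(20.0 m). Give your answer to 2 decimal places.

2.46 m/s

Log law: V₂ = V₁ · ln(z₂/z₀)/ln(z₁/z₀) = 14.2 × 14.9031/12.7004 = 16.6629 m/s
ΔV = 16.6629 − 14.2 = 2.4629 m/s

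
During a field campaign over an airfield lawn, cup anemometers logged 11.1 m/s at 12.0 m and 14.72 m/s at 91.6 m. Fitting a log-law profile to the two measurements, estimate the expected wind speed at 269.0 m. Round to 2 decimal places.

Log law: V ∝ ln(z/z₀). From the pair, with r = V₁/V₂ = 0.75408,
ln z₀ = (ln z₁ − r·ln z₂)/(1 − r) = (2.4849 − 0.75408×4.5174)/0.24592 = -3.7474 → z₀ = 0.02358 m
V₃ = V₁ · ln(z₃/z₀)/ln(z₁/z₀) = 11.1 × 9.3421/6.2323 = 16.6387 m/s

16.64 m/s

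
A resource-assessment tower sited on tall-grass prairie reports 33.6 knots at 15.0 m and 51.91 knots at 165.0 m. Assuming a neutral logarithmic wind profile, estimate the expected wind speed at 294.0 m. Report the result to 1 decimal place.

56.3 knots

Log law: V ∝ ln(z/z₀). From the pair, with r = V₁/V₂ = 0.64727,
ln z₀ = (ln z₁ − r·ln z₂)/(1 − r) = (2.7081 − 0.64727×5.1059)/0.35273 = -1.6922 → z₀ = 0.1841 m
V₃ = V₁ · ln(z₃/z₀)/ln(z₁/z₀) = 33.6 × 7.3758/4.4003 = 56.3207 knots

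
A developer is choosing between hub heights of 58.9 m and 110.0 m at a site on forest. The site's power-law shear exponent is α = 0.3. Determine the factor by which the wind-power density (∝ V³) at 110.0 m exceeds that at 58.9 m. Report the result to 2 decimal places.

1.75

Speed ratio: V_B/V_A = (z_B/z_A)^α = (110.0/58.9)^0.3 = (1.8676)^0.3 = 1.20610
Power-density ratio: P_B/P_A = (V_B/V_A)³ = (1.20610)³ = 1.75448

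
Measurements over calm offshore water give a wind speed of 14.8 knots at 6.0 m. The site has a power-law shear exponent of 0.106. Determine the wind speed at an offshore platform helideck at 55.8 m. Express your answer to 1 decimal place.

18.7 knots

Power-law profile: V₂ = V₁ · (z₂/z₁)^α
V₂ = 14.8 × (55.8/6.0)^0.106 = 14.8 × (9.3000)^0.106
    = 14.8 × 1.2667 = 18.7465 knots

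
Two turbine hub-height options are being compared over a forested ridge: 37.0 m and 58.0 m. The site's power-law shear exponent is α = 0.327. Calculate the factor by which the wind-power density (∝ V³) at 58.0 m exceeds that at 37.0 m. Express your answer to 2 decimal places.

1.55

Speed ratio: V_B/V_A = (z_B/z_A)^α = (58.0/37.0)^0.327 = (1.5676)^0.327 = 1.15835
Power-density ratio: P_B/P_A = (V_B/V_A)³ = (1.15835)³ = 1.55424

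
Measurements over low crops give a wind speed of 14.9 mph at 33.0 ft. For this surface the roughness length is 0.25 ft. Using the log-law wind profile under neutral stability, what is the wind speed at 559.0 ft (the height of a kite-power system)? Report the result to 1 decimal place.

23.5 mph

Log law: V(z) ∝ ln(z/z₀), so V₂/V₁ = ln(z₂/z₀) / ln(z₁/z₀).
ln(559.0/0.25) = 7.7124, ln(33.0/0.25) = 4.8828
V₂ = 14.9 × 7.7124/4.8828 = 14.9 × 1.5795 = 23.5347 mph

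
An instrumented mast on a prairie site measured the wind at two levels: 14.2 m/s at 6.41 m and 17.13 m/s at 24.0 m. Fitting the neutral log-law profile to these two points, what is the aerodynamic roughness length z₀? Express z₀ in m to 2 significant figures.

Log law: V(z) ∝ ln(z/z₀). With r = V₁/V₂ = 14.2/17.13 = 0.82896,
r · ln(z₂/z₀) = ln(z₁/z₀) ⇒ ln z₀ = (ln z₁ − r·ln z₂)/(1 − r)
ln z₀ = (1.85786 − 0.82896×3.17805) / 0.17104 = -4.5404
z₀ = exp(-4.5404) = 0.01067 m

z₀ ≈ 0.011 m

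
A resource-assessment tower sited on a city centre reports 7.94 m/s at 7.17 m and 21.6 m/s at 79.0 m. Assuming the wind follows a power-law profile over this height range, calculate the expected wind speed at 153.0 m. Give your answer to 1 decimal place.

First find α: α = ln(V₂/V₁)/ln(z₂/z₁) = ln(21.6/7.94)/ln(79.0/7.17) = 1.00078/2.39954 = 0.4171
Extrapolate from 79.0 m to 153.0 m: V₃ = 21.6 × (153.0/79.0)^0.4171 = 21.6 × 1.3174 = 28.4564 m/s

28.5 m/s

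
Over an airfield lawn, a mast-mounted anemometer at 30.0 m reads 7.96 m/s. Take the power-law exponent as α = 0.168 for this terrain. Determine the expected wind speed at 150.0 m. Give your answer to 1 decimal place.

Power-law profile: V₂ = V₁ · (z₂/z₁)^α
V₂ = 7.96 × (150.0/30.0)^0.168 = 7.96 × (5.0000)^0.168
    = 7.96 × 1.3105 = 10.4313 m/s

10.4 m/s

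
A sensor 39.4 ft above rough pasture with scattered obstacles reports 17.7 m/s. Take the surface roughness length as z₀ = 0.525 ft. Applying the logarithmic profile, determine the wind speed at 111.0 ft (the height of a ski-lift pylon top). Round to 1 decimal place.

Log law: V(z) ∝ ln(z/z₀), so V₂/V₁ = ln(z₂/z₀) / ln(z₁/z₀).
ln(111.0/0.525) = 5.3539, ln(39.4/0.525) = 4.3181
V₂ = 17.7 × 5.3539/4.3181 = 17.7 × 1.2399 = 21.9456 m/s

21.9 m/s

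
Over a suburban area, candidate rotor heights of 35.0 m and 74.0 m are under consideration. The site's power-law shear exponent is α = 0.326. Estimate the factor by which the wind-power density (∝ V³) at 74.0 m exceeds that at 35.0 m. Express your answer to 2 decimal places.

2.08

Speed ratio: V_B/V_A = (z_B/z_A)^α = (74.0/35.0)^0.326 = (2.1143)^0.326 = 1.27645
Power-density ratio: P_B/P_A = (V_B/V_A)³ = (1.27645)³ = 2.07974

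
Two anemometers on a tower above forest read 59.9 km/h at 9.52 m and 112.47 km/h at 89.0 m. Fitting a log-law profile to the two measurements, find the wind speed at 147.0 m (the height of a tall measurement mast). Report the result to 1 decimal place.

Log law: V ∝ ln(z/z₀). From the pair, with r = V₁/V₂ = 0.53259,
ln z₀ = (ln z₁ − r·ln z₂)/(1 − r) = (2.2534 − 0.53259×4.4886)/0.46741 = -0.2935 → z₀ = 0.7456 m
V₃ = V₁ · ln(z₃/z₀)/ln(z₁/z₀) = 59.9 × 5.2839/2.5469 = 124.2716 km/h

124.3 km/h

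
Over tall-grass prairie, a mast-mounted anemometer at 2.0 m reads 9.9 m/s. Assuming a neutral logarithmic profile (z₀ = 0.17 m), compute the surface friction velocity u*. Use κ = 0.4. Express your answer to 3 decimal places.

Log law: V(z) = (u*/κ) · ln(z/z₀) ⇒ u* = κ · V / ln(z/z₀)
u* = 0.4 × 9.9 / ln(2.0/0.17) = 0.4 × 9.9 / 2.4651
   = 3.9600 / 2.4651 = 1.6064 m/s

u* ≈ 1.606 m/s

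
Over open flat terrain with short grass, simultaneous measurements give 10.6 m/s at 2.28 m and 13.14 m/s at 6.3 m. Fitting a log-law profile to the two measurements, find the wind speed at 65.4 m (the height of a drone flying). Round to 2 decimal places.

Log law: V ∝ ln(z/z₀). From the pair, with r = V₁/V₂ = 0.80670,
ln z₀ = (ln z₁ − r·ln z₂)/(1 − r) = (0.8242 − 0.80670×1.8405)/0.19330 = -3.4174 → z₀ = 0.03280 m
V₃ = V₁ · ln(z₃/z₀)/ln(z₁/z₀) = 10.6 × 7.5979/4.2416 = 18.9878 m/s

18.99 m/s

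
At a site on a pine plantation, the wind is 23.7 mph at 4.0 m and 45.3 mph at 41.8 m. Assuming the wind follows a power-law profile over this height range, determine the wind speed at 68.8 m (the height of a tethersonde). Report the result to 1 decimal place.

First find α: α = ln(V₂/V₁)/ln(z₂/z₁) = ln(45.3/23.7)/ln(41.8/4.0) = 0.64783/2.34660 = 0.2761
Extrapolate from 41.8 m to 68.8 m: V₃ = 45.3 × (68.8/41.8)^0.2761 = 45.3 × 1.1475 = 51.9809 mph

52.0 mph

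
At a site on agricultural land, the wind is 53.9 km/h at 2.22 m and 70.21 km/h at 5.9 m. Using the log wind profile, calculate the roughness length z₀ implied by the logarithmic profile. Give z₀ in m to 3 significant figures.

Log law: V(z) ∝ ln(z/z₀). With r = V₁/V₂ = 53.9/70.21 = 0.76770,
r · ln(z₂/z₀) = ln(z₁/z₀) ⇒ ln z₀ = (ln z₁ − r·ln z₂)/(1 − r)
ln z₀ = (0.79751 − 0.76770×1.77495) / 0.23230 = -2.4327
z₀ = exp(-2.4327) = 0.08780 m

z₀ ≈ 0.0878 m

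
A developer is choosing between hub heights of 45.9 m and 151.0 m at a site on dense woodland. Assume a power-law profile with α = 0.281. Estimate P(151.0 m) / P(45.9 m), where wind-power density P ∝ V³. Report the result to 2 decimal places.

2.73

Speed ratio: V_B/V_A = (z_B/z_A)^α = (151.0/45.9)^0.281 = (3.2898)^0.281 = 1.39741
Power-density ratio: P_B/P_A = (V_B/V_A)³ = (1.39741)³ = 2.72879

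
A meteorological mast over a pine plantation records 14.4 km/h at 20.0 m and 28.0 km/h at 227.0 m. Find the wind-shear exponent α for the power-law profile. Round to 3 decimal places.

Power law: V₂/V₁ = (z₂/z₁)^α ⇒ α = ln(V₂/V₁) / ln(z₂/z₁)
α = ln(28.0/14.4) / ln(227.0/20.0) = ln(1.9444) / ln(11.3500)
  = 0.66498 / 2.42922 = 0.27374

α ≈ 0.274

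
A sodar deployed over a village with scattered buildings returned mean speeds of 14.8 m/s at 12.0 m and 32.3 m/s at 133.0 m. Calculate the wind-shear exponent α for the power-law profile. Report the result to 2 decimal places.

α ≈ 0.32

Power law: V₂/V₁ = (z₂/z₁)^α ⇒ α = ln(V₂/V₁) / ln(z₂/z₁)
α = ln(32.3/14.8) / ln(133.0/12.0) = ln(2.1824) / ln(11.0833)
  = 0.78044 / 2.40544 = 0.32445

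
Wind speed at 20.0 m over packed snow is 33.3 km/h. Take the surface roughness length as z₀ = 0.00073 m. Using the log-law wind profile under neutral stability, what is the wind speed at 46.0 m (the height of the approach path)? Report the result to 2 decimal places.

36.01 km/h

Log law: V(z) ∝ ln(z/z₀), so V₂/V₁ = ln(z₂/z₀) / ln(z₁/z₀).
ln(46.0/0.00073) = 11.0511, ln(20.0/0.00073) = 10.2182
V₂ = 33.3 × 11.0511/10.2182 = 33.3 × 1.0815 = 36.0144 km/h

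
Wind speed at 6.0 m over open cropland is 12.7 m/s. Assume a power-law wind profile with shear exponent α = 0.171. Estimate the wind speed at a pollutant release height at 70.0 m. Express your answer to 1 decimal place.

Power-law profile: V₂ = V₁ · (z₂/z₁)^α
V₂ = 12.7 × (70.0/6.0)^0.171 = 12.7 × (11.6667)^0.171
    = 12.7 × 1.5221 = 19.3309 m/s

19.3 m/s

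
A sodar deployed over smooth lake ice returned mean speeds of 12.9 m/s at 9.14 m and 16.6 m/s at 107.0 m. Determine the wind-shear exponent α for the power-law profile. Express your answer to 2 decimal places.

α ≈ 0.10

Power law: V₂/V₁ = (z₂/z₁)^α ⇒ α = ln(V₂/V₁) / ln(z₂/z₁)
α = ln(16.6/12.9) / ln(107.0/9.14) = ln(1.2868) / ln(11.7068)
  = 0.25218 / 2.46017 = 0.10250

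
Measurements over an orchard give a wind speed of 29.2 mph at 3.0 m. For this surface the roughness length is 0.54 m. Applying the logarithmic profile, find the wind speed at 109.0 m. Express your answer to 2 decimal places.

Log law: V(z) ∝ ln(z/z₀), so V₂/V₁ = ln(z₂/z₀) / ln(z₁/z₀).
ln(109.0/0.54) = 5.3075, ln(3.0/0.54) = 1.7148
V₂ = 29.2 × 5.3075/1.7148 = 29.2 × 3.0951 = 90.3780 mph

90.38 mph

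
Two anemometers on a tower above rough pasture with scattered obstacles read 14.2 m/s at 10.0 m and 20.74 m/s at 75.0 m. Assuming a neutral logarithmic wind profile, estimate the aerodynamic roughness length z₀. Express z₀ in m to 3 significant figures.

z₀ ≈ 0.126 m

Log law: V(z) ∝ ln(z/z₀). With r = V₁/V₂ = 14.2/20.74 = 0.68467,
r · ln(z₂/z₀) = ln(z₁/z₀) ⇒ ln z₀ = (ln z₁ − r·ln z₂)/(1 − r)
ln z₀ = (2.30259 − 0.68467×4.31749) / 0.31533 = -2.0723
z₀ = exp(-2.0723) = 0.1259 m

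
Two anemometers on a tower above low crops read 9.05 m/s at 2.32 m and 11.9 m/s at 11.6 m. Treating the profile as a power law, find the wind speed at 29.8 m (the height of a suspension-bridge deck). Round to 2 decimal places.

13.97 m/s

First find α: α = ln(V₂/V₁)/ln(z₂/z₁) = ln(11.9/9.05)/ln(11.6/2.32) = 0.27377/1.60944 = 0.1701
Extrapolate from 11.6 m to 29.8 m: V₃ = 11.9 × (29.8/11.6)^0.1701 = 11.9 × 1.1741 = 13.9717 m/s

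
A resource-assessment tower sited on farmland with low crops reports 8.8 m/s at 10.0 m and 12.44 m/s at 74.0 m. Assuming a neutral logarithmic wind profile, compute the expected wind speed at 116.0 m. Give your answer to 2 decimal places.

Log law: V ∝ ln(z/z₀). From the pair, with r = V₁/V₂ = 0.70740,
ln z₀ = (ln z₁ − r·ln z₂)/(1 − r) = (2.3026 − 0.70740×4.3041)/0.29260 = -2.5362 → z₀ = 0.07917 m
V₃ = V₁ · ln(z₃/z₀)/ln(z₁/z₀) = 8.8 × 7.2897/4.8387 = 13.2575 m/s

13.26 m/s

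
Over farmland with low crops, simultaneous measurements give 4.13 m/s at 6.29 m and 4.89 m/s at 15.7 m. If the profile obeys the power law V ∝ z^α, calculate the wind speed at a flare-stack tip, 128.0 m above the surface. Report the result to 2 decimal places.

7.20 m/s

First find α: α = ln(V₂/V₁)/ln(z₂/z₁) = ln(4.89/4.13)/ln(15.7/6.29) = 0.16891/0.91470 = 0.1847
Extrapolate from 15.7 m to 128.0 m: V₃ = 4.89 × (128.0/15.7)^0.1847 = 4.89 × 1.4733 = 7.2044 m/s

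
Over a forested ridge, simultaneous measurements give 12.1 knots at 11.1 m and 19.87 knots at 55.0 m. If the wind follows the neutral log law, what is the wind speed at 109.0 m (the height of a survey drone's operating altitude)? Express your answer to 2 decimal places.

23.19 knots

Log law: V ∝ ln(z/z₀). From the pair, with r = V₁/V₂ = 0.60896,
ln z₀ = (ln z₁ − r·ln z₂)/(1 − r) = (2.4069 − 0.60896×4.0073)/0.39104 = -0.0853 → z₀ = 0.9182 m
V₃ = V₁ · ln(z₃/z₀)/ln(z₁/z₀) = 12.1 × 4.7766/2.4922 = 23.1909 knots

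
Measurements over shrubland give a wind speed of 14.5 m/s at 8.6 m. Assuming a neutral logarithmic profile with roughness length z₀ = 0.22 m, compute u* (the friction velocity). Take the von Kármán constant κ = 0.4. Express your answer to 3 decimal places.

u* ≈ 1.582 m/s

Log law: V(z) = (u*/κ) · ln(z/z₀) ⇒ u* = κ · V / ln(z/z₀)
u* = 0.4 × 14.5 / ln(8.6/0.22) = 0.4 × 14.5 / 3.6659
   = 5.8000 / 3.6659 = 1.5822 m/s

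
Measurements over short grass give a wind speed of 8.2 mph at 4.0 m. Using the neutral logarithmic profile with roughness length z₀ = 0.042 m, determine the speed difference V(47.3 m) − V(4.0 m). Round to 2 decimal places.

4.45 mph

Log law: V₂ = V₁ · ln(z₂/z₀)/ln(z₁/z₀) = 8.2 × 7.0266/4.5564 = 12.6456 mph
ΔV = 12.6456 − 8.2 = 4.4456 mph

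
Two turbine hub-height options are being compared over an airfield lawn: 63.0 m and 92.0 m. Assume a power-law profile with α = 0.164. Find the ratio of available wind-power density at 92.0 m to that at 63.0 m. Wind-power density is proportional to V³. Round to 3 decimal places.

1.205

Speed ratio: V_B/V_A = (z_B/z_A)^α = (92.0/63.0)^0.164 = (1.4603)^0.164 = 1.06407
Power-density ratio: P_B/P_A = (V_B/V_A)³ = (1.06407)³ = 1.20478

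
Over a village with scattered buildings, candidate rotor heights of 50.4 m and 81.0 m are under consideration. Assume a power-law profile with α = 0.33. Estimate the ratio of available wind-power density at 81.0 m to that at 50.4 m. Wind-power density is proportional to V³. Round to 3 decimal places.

Speed ratio: V_B/V_A = (z_B/z_A)^α = (81.0/50.4)^0.33 = (1.6071)^0.33 = 1.16949
Power-density ratio: P_B/P_A = (V_B/V_A)³ = (1.16949)³ = 1.59954

1.600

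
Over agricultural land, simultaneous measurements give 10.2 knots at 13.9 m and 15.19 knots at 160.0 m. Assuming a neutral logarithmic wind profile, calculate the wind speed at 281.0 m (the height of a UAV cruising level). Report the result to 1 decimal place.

Log law: V ∝ ln(z/z₀). From the pair, with r = V₁/V₂ = 0.67149,
ln z₀ = (ln z₁ − r·ln z₂)/(1 − r) = (2.6319 − 0.67149×5.0752)/0.32851 = -2.3624 → z₀ = 0.09419 m
V₃ = V₁ · ln(z₃/z₀)/ln(z₁/z₀) = 10.2 × 8.0008/4.9943 = 16.3402 knots

16.3 knots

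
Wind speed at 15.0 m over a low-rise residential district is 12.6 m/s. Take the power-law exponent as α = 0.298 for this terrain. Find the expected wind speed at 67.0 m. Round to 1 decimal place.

19.7 m/s

Power-law profile: V₂ = V₁ · (z₂/z₁)^α
V₂ = 12.6 × (67.0/15.0)^0.298 = 12.6 × (4.4667)^0.298
    = 12.6 × 1.5621 = 19.6818 m/s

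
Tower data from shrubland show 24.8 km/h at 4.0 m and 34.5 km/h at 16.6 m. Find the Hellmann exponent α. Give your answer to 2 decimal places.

Power law: V₂/V₁ = (z₂/z₁)^α ⇒ α = ln(V₂/V₁) / ln(z₂/z₁)
α = ln(34.5/24.8) / ln(16.6/4.0) = ln(1.3911) / ln(4.1500)
  = 0.33012 / 1.42311 = 0.23197

α ≈ 0.23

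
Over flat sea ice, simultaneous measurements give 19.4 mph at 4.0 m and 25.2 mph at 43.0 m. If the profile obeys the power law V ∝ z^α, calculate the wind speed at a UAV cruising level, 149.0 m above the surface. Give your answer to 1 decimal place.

First find α: α = ln(V₂/V₁)/ln(z₂/z₁) = ln(25.2/19.4)/ln(43.0/4.0) = 0.26157/2.37491 = 0.1101
Extrapolate from 43.0 m to 149.0 m: V₃ = 25.2 × (149.0/43.0)^0.1101 = 25.2 × 1.1467 = 28.8965 mph

28.9 mph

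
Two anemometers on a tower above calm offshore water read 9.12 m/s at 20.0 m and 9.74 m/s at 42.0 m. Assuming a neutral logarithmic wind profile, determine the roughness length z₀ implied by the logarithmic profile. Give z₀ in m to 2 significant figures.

Log law: V(z) ∝ ln(z/z₀). With r = V₁/V₂ = 9.12/9.74 = 0.93634,
r · ln(z₂/z₀) = ln(z₁/z₀) ⇒ ln z₀ = (ln z₁ − r·ln z₂)/(1 − r)
ln z₀ = (2.99573 − 0.93634×3.73767) / 0.06366 = -7.9179
z₀ = exp(-7.9179) = 0.0003642 m

z₀ ≈ 0.00036 m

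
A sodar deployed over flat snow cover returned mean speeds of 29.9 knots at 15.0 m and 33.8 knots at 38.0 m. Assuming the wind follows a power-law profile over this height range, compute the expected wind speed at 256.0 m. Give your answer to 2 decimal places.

First find α: α = ln(V₂/V₁)/ln(z₂/z₁) = ln(33.8/29.9)/ln(38.0/15.0) = 0.12260/0.92954 = 0.1319
Extrapolate from 38.0 m to 256.0 m: V₃ = 33.8 × (256.0/38.0)^0.1319 = 33.8 × 1.2861 = 43.4697 knots

43.47 knots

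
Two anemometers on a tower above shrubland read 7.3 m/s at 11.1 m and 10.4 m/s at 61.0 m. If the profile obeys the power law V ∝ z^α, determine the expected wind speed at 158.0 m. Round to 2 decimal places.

First find α: α = ln(V₂/V₁)/ln(z₂/z₁) = ln(10.4/7.3)/ln(61.0/11.1) = 0.35393/1.70393 = 0.2077
Extrapolate from 61.0 m to 158.0 m: V₃ = 10.4 × (158.0/61.0)^0.2077 = 10.4 × 1.2186 = 12.6732 m/s

12.67 m/s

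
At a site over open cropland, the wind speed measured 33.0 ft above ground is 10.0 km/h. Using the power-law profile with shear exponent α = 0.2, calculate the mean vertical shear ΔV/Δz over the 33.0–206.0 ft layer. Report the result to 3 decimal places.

0.026 km/h/ft

Power law: V₂ = V₁ · (z₂/z₁)^α = 10.0 × (6.2424)^0.2 = 14.4235 km/h
ΔV/Δz = (14.4235 − 10.0)/(206.0 − 33.0) = 4.4235/173.0000 = 0.02557 km/h/ft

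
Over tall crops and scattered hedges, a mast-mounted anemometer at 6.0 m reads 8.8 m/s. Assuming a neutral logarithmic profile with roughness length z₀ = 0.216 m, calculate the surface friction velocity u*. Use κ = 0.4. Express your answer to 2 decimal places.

u* ≈ 1.06 m/s

Log law: V(z) = (u*/κ) · ln(z/z₀) ⇒ u* = κ · V / ln(z/z₀)
u* = 0.4 × 8.8 / ln(6.0/0.216) = 0.4 × 8.8 / 3.3242
   = 3.5200 / 3.3242 = 1.0589 m/s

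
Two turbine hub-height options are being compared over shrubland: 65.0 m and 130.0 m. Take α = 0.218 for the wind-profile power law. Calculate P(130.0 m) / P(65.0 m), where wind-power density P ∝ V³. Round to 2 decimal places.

Speed ratio: V_B/V_A = (z_B/z_A)^α = (130.0/65.0)^0.218 = (2.0000)^0.218 = 1.16312
Power-density ratio: P_B/P_A = (V_B/V_A)³ = (1.16312)³ = 1.57352

1.57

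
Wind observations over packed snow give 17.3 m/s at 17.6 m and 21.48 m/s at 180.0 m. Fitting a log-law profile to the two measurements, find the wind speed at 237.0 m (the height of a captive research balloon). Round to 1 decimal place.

22.0 m/s

Log law: V ∝ ln(z/z₀). From the pair, with r = V₁/V₂ = 0.80540,
ln z₀ = (ln z₁ − r·ln z₂)/(1 − r) = (2.8679 − 0.80540×5.1930)/0.19460 = -6.7549 → z₀ = 0.001165 m
V₃ = V₁ · ln(z₃/z₀)/ln(z₁/z₀) = 17.3 × 12.2230/9.6228 = 21.9746 m/s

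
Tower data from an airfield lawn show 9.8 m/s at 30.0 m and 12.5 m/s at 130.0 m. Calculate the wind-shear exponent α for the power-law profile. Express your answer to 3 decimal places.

Power law: V₂/V₁ = (z₂/z₁)^α ⇒ α = ln(V₂/V₁) / ln(z₂/z₁)
α = ln(12.5/9.8) / ln(130.0/30.0) = ln(1.2755) / ln(4.3333)
  = 0.24335 / 1.46634 = 0.16596

α ≈ 0.166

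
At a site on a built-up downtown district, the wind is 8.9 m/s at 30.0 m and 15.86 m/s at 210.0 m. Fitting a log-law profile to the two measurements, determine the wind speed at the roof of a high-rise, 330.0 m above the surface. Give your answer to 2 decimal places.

Log law: V ∝ ln(z/z₀). From the pair, with r = V₁/V₂ = 0.56116,
ln z₀ = (ln z₁ − r·ln z₂)/(1 − r) = (3.4012 − 0.56116×5.3471)/0.43884 = 0.9129 → z₀ = 2.492 m
V₃ = V₁ · ln(z₃/z₀)/ln(z₁/z₀) = 8.9 × 4.8862/2.4883 = 17.4766 m/s

17.48 m/s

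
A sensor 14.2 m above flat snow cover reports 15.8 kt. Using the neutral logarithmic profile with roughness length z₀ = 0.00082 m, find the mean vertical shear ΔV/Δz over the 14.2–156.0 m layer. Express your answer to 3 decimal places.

0.027 kt/m

Log law: V₂ = V₁ · ln(z₂/z₀)/ln(z₁/z₀) = 15.8 × 12.1561/9.7594 = 19.6800 kt
ΔV/Δz = (19.6800 − 15.8)/(156.0 − 14.2) = 3.8800/141.8000 = 0.02736 kt/m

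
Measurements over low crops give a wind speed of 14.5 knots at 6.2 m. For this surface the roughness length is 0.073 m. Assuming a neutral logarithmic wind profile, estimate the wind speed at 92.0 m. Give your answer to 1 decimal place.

Log law: V(z) ∝ ln(z/z₀), so V₂/V₁ = ln(z₂/z₀) / ln(z₁/z₀).
ln(92.0/0.073) = 7.1391, ln(6.2/0.073) = 4.4418
V₂ = 14.5 × 7.1391/4.4418 = 14.5 × 1.6072 = 23.3049 knots

23.3 knots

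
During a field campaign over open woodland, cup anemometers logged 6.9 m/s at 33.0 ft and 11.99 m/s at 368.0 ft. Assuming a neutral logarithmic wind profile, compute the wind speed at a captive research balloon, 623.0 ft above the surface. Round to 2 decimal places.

Log law: V ∝ ln(z/z₀). From the pair, with r = V₁/V₂ = 0.57548,
ln z₀ = (ln z₁ − r·ln z₂)/(1 − r) = (3.4965 − 0.57548×5.9081)/0.42452 = 0.2274 → z₀ = 1.255 ft
V₃ = V₁ · ln(z₃/z₀)/ln(z₁/z₀) = 6.9 × 6.2072/3.2691 = 13.1012 m/s

13.10 m/s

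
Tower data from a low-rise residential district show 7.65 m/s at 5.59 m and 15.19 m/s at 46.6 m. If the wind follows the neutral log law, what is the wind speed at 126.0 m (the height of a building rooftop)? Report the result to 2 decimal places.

18.73 m/s

Log law: V ∝ ln(z/z₀). From the pair, with r = V₁/V₂ = 0.50362,
ln z₀ = (ln z₁ − r·ln z₂)/(1 − r) = (1.7210 − 0.50362×3.8416)/0.49638 = -0.4306 → z₀ = 0.6501 m
V₃ = V₁ · ln(z₃/z₀)/ln(z₁/z₀) = 7.65 × 5.2669/2.1516 = 18.7267 m/s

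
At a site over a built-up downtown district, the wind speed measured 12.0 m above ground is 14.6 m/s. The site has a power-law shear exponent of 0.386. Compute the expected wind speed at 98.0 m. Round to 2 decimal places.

32.84 m/s

Power-law profile: V₂ = V₁ · (z₂/z₁)^α
V₂ = 14.6 × (98.0/12.0)^0.386 = 14.6 × (8.1667)^0.386
    = 14.6 × 2.2493 = 32.8399 m/s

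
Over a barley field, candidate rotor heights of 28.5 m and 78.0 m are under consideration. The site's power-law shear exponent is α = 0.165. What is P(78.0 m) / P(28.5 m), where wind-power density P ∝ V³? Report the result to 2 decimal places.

Speed ratio: V_B/V_A = (z_B/z_A)^α = (78.0/28.5)^0.165 = (2.7368)^0.165 = 1.18072
Power-density ratio: P_B/P_A = (V_B/V_A)³ = (1.18072)³ = 1.64603

1.65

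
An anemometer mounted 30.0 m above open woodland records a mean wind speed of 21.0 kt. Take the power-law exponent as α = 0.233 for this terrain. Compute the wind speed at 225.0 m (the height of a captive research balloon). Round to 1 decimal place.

33.6 kt

Power-law profile: V₂ = V₁ · (z₂/z₁)^α
V₂ = 21.0 × (225.0/30.0)^0.233 = 21.0 × (7.5000)^0.233
    = 21.0 × 1.5992 = 33.5822 kt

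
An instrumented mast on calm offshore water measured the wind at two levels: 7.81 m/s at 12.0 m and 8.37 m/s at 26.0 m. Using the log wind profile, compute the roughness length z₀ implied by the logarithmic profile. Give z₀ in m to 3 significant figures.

z₀ ≈ 0.000249 m

Log law: V(z) ∝ ln(z/z₀). With r = V₁/V₂ = 7.81/8.37 = 0.93309,
r · ln(z₂/z₀) = ln(z₁/z₀) ⇒ ln z₀ = (ln z₁ − r·ln z₂)/(1 − r)
ln z₀ = (2.48491 − 0.93309×3.25810) / 0.06691 = -8.2983
z₀ = exp(-8.2983) = 0.0002489 m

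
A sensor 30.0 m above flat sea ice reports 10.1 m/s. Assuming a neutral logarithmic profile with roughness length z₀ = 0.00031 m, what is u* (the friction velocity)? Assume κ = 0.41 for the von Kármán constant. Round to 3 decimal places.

u* ≈ 0.361 m/s

Log law: V(z) = (u*/κ) · ln(z/z₀) ⇒ u* = κ · V / ln(z/z₀)
u* = 0.41 × 10.1 / ln(30.0/0.00031) = 0.41 × 10.1 / 11.4801
   = 4.1410 / 11.4801 = 0.3607 m/s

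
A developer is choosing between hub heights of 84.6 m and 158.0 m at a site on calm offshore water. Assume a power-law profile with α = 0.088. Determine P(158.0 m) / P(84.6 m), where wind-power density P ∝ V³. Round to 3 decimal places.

Speed ratio: V_B/V_A = (z_B/z_A)^α = (158.0/84.6)^0.088 = (1.8676)^0.088 = 1.05651
Power-density ratio: P_B/P_A = (V_B/V_A)³ = (1.05651)³ = 1.17929

1.179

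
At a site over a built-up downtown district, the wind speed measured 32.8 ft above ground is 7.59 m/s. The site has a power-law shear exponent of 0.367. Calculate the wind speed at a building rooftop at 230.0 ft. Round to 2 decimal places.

15.51 m/s

Power-law profile: V₂ = V₁ · (z₂/z₁)^α
V₂ = 7.59 × (230.0/32.8)^0.367 = 7.59 × (7.0122)^0.367
    = 7.59 × 2.0438 = 15.5121 m/s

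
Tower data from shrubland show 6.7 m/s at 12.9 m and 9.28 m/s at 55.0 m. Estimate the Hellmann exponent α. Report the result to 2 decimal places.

Power law: V₂/V₁ = (z₂/z₁)^α ⇒ α = ln(V₂/V₁) / ln(z₂/z₁)
α = ln(9.28/6.7) / ln(55.0/12.9) = ln(1.3851) / ln(4.2636)
  = 0.32575 / 1.45011 = 0.22464

α ≈ 0.22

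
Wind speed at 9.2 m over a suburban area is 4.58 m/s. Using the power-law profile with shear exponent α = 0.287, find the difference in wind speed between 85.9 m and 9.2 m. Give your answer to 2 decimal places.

4.12 m/s

Power law: V₂ = V₁ · (z₂/z₁)^α = 4.58 × (9.3370)^0.287 = 8.6959 m/s
ΔV = 8.6959 − 4.58 = 4.1159 m/s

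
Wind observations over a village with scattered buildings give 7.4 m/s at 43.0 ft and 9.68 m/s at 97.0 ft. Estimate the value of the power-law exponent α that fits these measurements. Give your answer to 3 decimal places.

α ≈ 0.330

Power law: V₂/V₁ = (z₂/z₁)^α ⇒ α = ln(V₂/V₁) / ln(z₂/z₁)
α = ln(9.68/7.4) / ln(97.0/43.0) = ln(1.3081) / ln(2.2558)
  = 0.26858 / 0.81351 = 0.33015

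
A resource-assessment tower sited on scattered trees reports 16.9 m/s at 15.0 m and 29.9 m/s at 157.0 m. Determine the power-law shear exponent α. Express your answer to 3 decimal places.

α ≈ 0.243

Power law: V₂/V₁ = (z₂/z₁)^α ⇒ α = ln(V₂/V₁) / ln(z₂/z₁)
α = ln(29.9/16.9) / ln(157.0/15.0) = ln(1.7692) / ln(10.4667)
  = 0.57054 / 2.34820 = 0.24297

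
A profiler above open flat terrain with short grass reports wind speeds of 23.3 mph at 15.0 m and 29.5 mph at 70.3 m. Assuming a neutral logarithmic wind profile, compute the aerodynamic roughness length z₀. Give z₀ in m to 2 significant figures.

z₀ ≈ 0.045 m

Log law: V(z) ∝ ln(z/z₀). With r = V₁/V₂ = 23.3/29.5 = 0.78983,
r · ln(z₂/z₀) = ln(z₁/z₀) ⇒ ln z₀ = (ln z₁ − r·ln z₂)/(1 − r)
ln z₀ = (2.70805 − 0.78983×4.25277) / 0.21017 = -3.0971
z₀ = exp(-3.0971) = 0.04518 m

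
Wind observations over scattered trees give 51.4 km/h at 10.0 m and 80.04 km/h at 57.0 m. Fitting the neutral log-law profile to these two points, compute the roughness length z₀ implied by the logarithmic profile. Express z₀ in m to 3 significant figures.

z₀ ≈ 0.440 m

Log law: V(z) ∝ ln(z/z₀). With r = V₁/V₂ = 51.4/80.04 = 0.64218,
r · ln(z₂/z₀) = ln(z₁/z₀) ⇒ ln z₀ = (ln z₁ − r·ln z₂)/(1 − r)
ln z₀ = (2.30259 − 0.64218×4.04305) / 0.35782 = -0.8210
z₀ = exp(-0.8210) = 0.4400 m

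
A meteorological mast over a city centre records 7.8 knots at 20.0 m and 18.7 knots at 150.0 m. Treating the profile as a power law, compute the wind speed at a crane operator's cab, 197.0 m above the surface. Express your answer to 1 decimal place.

First find α: α = ln(V₂/V₁)/ln(z₂/z₁) = ln(18.7/7.8)/ln(150.0/20.0) = 0.87440/2.01490 = 0.4340
Extrapolate from 150.0 m to 197.0 m: V₃ = 18.7 × (197.0/150.0)^0.4340 = 18.7 × 1.1256 = 21.0481 knots

21.0 knots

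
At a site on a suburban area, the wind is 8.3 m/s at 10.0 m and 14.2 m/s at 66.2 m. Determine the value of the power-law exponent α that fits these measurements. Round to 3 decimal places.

Power law: V₂/V₁ = (z₂/z₁)^α ⇒ α = ln(V₂/V₁) / ln(z₂/z₁)
α = ln(14.2/8.3) / ln(66.2/10.0) = ln(1.7108) / ln(6.6200)
  = 0.53699 / 1.89010 = 0.28411

α ≈ 0.284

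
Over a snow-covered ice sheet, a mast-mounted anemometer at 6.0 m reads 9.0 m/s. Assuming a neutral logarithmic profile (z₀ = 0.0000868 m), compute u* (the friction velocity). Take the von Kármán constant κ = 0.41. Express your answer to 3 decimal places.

u* ≈ 0.331 m/s

Log law: V(z) = (u*/κ) · ln(z/z₀) ⇒ u* = κ · V / ln(z/z₀)
u* = 0.41 × 9.0 / ln(6.0/0.0000868) = 0.41 × 9.0 / 11.1437
   = 3.6900 / 11.1437 = 0.3311 m/s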